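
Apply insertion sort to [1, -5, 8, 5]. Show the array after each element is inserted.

First element 1 is already 'sorted'
Insert -5: shifted 1 elements -> [-5, 1, 8, 5]
Insert 8: shifted 0 elements -> [-5, 1, 8, 5]
Insert 5: shifted 1 elements -> [-5, 1, 5, 8]


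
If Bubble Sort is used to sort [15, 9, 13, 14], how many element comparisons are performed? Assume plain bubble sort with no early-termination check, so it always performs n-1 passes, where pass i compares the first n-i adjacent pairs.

Pass 1: compare adjacent pairs (0,1)..(2,3) = 3 comparison(s), 3 swap(s) -> [9, 13, 14, 15]
Pass 2: compare adjacent pairs (0,1)..(1,2) = 2 comparison(s), 0 swap(s) -> [9, 13, 14, 15]
Pass 3: compare adjacent pairs (0,1)..(0,1) = 1 comparison(s), 0 swap(s) -> [9, 13, 14, 15]
Total comparisons: 3 + 2 + 1 = 6


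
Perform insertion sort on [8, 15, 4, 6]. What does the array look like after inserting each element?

First element 8 is already 'sorted'
Insert 15: shifted 0 elements -> [8, 15, 4, 6]
Insert 4: shifted 2 elements -> [4, 8, 15, 6]
Insert 6: shifted 2 elements -> [4, 6, 8, 15]


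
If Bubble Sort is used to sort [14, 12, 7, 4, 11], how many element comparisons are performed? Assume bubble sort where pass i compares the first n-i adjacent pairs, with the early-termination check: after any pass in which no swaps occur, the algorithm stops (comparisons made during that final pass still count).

Pass 1: compare adjacent pairs (0,1)..(3,4) = 4 comparison(s), 4 swap(s) -> [12, 7, 4, 11, 14]
Pass 2: compare adjacent pairs (0,1)..(2,3) = 3 comparison(s), 3 swap(s) -> [7, 4, 11, 12, 14]
Pass 3: compare adjacent pairs (0,1)..(1,2) = 2 comparison(s), 1 swap(s) -> [4, 7, 11, 12, 14]
Pass 4: compare adjacent pairs (0,1)..(0,1) = 1 comparison(s), 0 swap(s) -> [4, 7, 11, 12, 14]
No swaps in this pass, so bubble sort stops here.
Total comparisons: 4 + 3 + 2 + 1 = 10


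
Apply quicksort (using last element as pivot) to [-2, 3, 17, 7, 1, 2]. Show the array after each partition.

Partition 1: pivot=2 at index 2 -> [-2, 1, 2, 7, 3, 17]
Partition 2: pivot=1 at index 1 -> [-2, 1, 2, 7, 3, 17]
Partition 3: pivot=17 at index 5 -> [-2, 1, 2, 7, 3, 17]
Partition 4: pivot=3 at index 3 -> [-2, 1, 2, 3, 7, 17]


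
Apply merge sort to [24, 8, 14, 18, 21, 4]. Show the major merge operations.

Divide and conquer:
  Merge [8] + [14] -> [8, 14]
  Merge [24] + [8, 14] -> [8, 14, 24]
  Merge [21] + [4] -> [4, 21]
  Merge [18] + [4, 21] -> [4, 18, 21]
  Merge [8, 14, 24] + [4, 18, 21] -> [4, 8, 14, 18, 21, 24]


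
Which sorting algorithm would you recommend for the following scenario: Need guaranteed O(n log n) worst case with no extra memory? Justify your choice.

Best choice: Heapsort
Reason: Heapsort is O(n log n) worst case and sorts in-place; quicksort can degrade to O(n^2)


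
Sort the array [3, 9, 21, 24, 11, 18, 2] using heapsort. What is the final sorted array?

Build heap: [24, 11, 21, 9, 3, 18, 2]
Extract 24: [21, 11, 18, 9, 3, 2, 24]
Extract 21: [18, 11, 2, 9, 3, 21, 24]
Extract 18: [11, 9, 2, 3, 18, 21, 24]
Extract 11: [9, 3, 2, 11, 18, 21, 24]
Extract 9: [3, 2, 9, 11, 18, 21, 24]
Extract 3: [2, 3, 9, 11, 18, 21, 24]


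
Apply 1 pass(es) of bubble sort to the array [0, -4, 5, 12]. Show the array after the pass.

After pass 1: [-4, 0, 5, 12] (1 swaps)
Total swaps: 1


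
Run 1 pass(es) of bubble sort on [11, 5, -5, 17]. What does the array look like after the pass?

After pass 1: [5, -5, 11, 17] (2 swaps)
Total swaps: 2


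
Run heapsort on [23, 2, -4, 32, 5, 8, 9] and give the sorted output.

Build heap: [32, 23, 9, 2, 5, 8, -4]
Extract 32: [23, 5, 9, 2, -4, 8, 32]
Extract 23: [9, 5, 8, 2, -4, 23, 32]
Extract 9: [8, 5, -4, 2, 9, 23, 32]
Extract 8: [5, 2, -4, 8, 9, 23, 32]
Extract 5: [2, -4, 5, 8, 9, 23, 32]
Extract 2: [-4, 2, 5, 8, 9, 23, 32]


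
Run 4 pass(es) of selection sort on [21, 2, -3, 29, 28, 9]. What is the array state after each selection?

Pass 1: Select minimum -3 at index 2, swap -> [-3, 2, 21, 29, 28, 9]
Pass 2: Select minimum 2 at index 1, swap -> [-3, 2, 21, 29, 28, 9]
Pass 3: Select minimum 9 at index 5, swap -> [-3, 2, 9, 29, 28, 21]
Pass 4: Select minimum 21 at index 5, swap -> [-3, 2, 9, 21, 28, 29]


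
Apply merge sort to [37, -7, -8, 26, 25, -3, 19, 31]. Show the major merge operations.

Divide and conquer:
  Merge [37] + [-7] -> [-7, 37]
  Merge [-8] + [26] -> [-8, 26]
  Merge [-7, 37] + [-8, 26] -> [-8, -7, 26, 37]
  Merge [25] + [-3] -> [-3, 25]
  Merge [19] + [31] -> [19, 31]
  Merge [-3, 25] + [19, 31] -> [-3, 19, 25, 31]
  Merge [-8, -7, 26, 37] + [-3, 19, 25, 31] -> [-8, -7, -3, 19, 25, 26, 31, 37]


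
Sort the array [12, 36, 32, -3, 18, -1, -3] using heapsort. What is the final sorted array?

Build heap: [36, 18, 32, -3, 12, -1, -3]
Extract 36: [32, 18, -1, -3, 12, -3, 36]
Extract 32: [18, 12, -1, -3, -3, 32, 36]
Extract 18: [12, -3, -1, -3, 18, 32, 36]
Extract 12: [-1, -3, -3, 12, 18, 32, 36]
Extract -1: [-3, -3, -1, 12, 18, 32, 36]
Extract -3: [-3, -3, -1, 12, 18, 32, 36]


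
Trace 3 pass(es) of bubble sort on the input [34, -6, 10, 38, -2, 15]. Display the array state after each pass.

After pass 1: [-6, 10, 34, -2, 15, 38] (4 swaps)
After pass 2: [-6, 10, -2, 15, 34, 38] (2 swaps)
After pass 3: [-6, -2, 10, 15, 34, 38] (1 swaps)
Total swaps: 7


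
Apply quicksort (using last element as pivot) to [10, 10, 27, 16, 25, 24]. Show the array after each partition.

Partition 1: pivot=24 at index 3 -> [10, 10, 16, 24, 25, 27]
Partition 2: pivot=16 at index 2 -> [10, 10, 16, 24, 25, 27]
Partition 3: pivot=10 at index 1 -> [10, 10, 16, 24, 25, 27]
Partition 4: pivot=27 at index 5 -> [10, 10, 16, 24, 25, 27]


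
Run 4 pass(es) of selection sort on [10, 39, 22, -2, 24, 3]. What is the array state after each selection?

Pass 1: Select minimum -2 at index 3, swap -> [-2, 39, 22, 10, 24, 3]
Pass 2: Select minimum 3 at index 5, swap -> [-2, 3, 22, 10, 24, 39]
Pass 3: Select minimum 10 at index 3, swap -> [-2, 3, 10, 22, 24, 39]
Pass 4: Select minimum 22 at index 3, swap -> [-2, 3, 10, 22, 24, 39]


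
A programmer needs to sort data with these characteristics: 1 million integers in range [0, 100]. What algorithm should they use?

Best choice: Counting sort
Reason: O(n + k) where k=100 is small; linear time beats O(n log n)


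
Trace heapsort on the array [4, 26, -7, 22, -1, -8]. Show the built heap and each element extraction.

Build heap: [26, 22, -7, 4, -1, -8]
Extract 26: [22, 4, -7, -8, -1, 26]
Extract 22: [4, -1, -7, -8, 22, 26]
Extract 4: [-1, -8, -7, 4, 22, 26]
Extract -1: [-7, -8, -1, 4, 22, 26]
Extract -7: [-8, -7, -1, 4, 22, 26]


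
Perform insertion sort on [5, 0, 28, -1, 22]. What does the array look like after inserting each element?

First element 5 is already 'sorted'
Insert 0: shifted 1 elements -> [0, 5, 28, -1, 22]
Insert 28: shifted 0 elements -> [0, 5, 28, -1, 22]
Insert -1: shifted 3 elements -> [-1, 0, 5, 28, 22]
Insert 22: shifted 1 elements -> [-1, 0, 5, 22, 28]


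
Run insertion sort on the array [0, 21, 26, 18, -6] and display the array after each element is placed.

First element 0 is already 'sorted'
Insert 21: shifted 0 elements -> [0, 21, 26, 18, -6]
Insert 26: shifted 0 elements -> [0, 21, 26, 18, -6]
Insert 18: shifted 2 elements -> [0, 18, 21, 26, -6]
Insert -6: shifted 4 elements -> [-6, 0, 18, 21, 26]


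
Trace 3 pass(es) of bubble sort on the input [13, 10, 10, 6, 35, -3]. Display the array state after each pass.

After pass 1: [10, 10, 6, 13, -3, 35] (4 swaps)
After pass 2: [10, 6, 10, -3, 13, 35] (2 swaps)
After pass 3: [6, 10, -3, 10, 13, 35] (2 swaps)
Total swaps: 8


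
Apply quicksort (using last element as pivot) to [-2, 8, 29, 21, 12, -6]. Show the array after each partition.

Partition 1: pivot=-6 at index 0 -> [-6, 8, 29, 21, 12, -2]
Partition 2: pivot=-2 at index 1 -> [-6, -2, 29, 21, 12, 8]
Partition 3: pivot=8 at index 2 -> [-6, -2, 8, 21, 12, 29]
Partition 4: pivot=29 at index 5 -> [-6, -2, 8, 21, 12, 29]
Partition 5: pivot=12 at index 3 -> [-6, -2, 8, 12, 21, 29]


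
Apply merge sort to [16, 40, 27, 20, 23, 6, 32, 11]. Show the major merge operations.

Divide and conquer:
  Merge [16] + [40] -> [16, 40]
  Merge [27] + [20] -> [20, 27]
  Merge [16, 40] + [20, 27] -> [16, 20, 27, 40]
  Merge [23] + [6] -> [6, 23]
  Merge [32] + [11] -> [11, 32]
  Merge [6, 23] + [11, 32] -> [6, 11, 23, 32]
  Merge [16, 20, 27, 40] + [6, 11, 23, 32] -> [6, 11, 16, 20, 23, 27, 32, 40]


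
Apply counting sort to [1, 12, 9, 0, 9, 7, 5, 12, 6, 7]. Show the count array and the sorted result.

Count array: [1, 1, 0, 0, 0, 1, 1, 2, 0, 2, 0, 0, 2]
(count[i] = number of elements equal to i)
Cumulative count: [1, 2, 2, 2, 2, 3, 4, 6, 6, 8, 8, 8, 10]
Sorted: [0, 1, 5, 6, 7, 7, 9, 9, 12, 12]


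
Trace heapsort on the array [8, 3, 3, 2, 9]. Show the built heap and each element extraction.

Build heap: [9, 8, 3, 2, 3]
Extract 9: [8, 3, 3, 2, 9]
Extract 8: [3, 2, 3, 8, 9]
Extract 3: [3, 2, 3, 8, 9]
Extract 3: [2, 3, 3, 8, 9]


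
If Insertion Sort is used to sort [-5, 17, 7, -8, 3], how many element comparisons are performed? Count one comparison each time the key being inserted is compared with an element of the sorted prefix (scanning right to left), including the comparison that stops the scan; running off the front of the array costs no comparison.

Insert 17: -5 <= 17 (stop) = 1 comparison(s) -> [-5, 17, 7, -8, 3]
Insert 7: 17 > 7 (shift), -5 <= 7 (stop) = 2 comparison(s) -> [-5, 7, 17, -8, 3]
Insert -8: 17 > -8 (shift), 7 > -8 (shift), -5 > -8 (shift), reached front = 3 comparison(s) -> [-8, -5, 7, 17, 3]
Insert 3: 17 > 3 (shift), 7 > 3 (shift), -5 <= 3 (stop) = 3 comparison(s) -> [-8, -5, 3, 7, 17]
Total comparisons: 1 + 2 + 3 + 3 = 9


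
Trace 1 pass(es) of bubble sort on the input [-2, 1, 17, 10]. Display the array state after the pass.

After pass 1: [-2, 1, 10, 17] (1 swaps)
Total swaps: 1


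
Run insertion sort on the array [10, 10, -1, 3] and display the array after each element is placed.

First element 10 is already 'sorted'
Insert 10: shifted 0 elements -> [10, 10, -1, 3]
Insert -1: shifted 2 elements -> [-1, 10, 10, 3]
Insert 3: shifted 2 elements -> [-1, 3, 10, 10]


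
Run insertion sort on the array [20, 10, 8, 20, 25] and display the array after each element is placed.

First element 20 is already 'sorted'
Insert 10: shifted 1 elements -> [10, 20, 8, 20, 25]
Insert 8: shifted 2 elements -> [8, 10, 20, 20, 25]
Insert 20: shifted 0 elements -> [8, 10, 20, 20, 25]
Insert 25: shifted 0 elements -> [8, 10, 20, 20, 25]


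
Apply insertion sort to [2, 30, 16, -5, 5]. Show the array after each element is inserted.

First element 2 is already 'sorted'
Insert 30: shifted 0 elements -> [2, 30, 16, -5, 5]
Insert 16: shifted 1 elements -> [2, 16, 30, -5, 5]
Insert -5: shifted 3 elements -> [-5, 2, 16, 30, 5]
Insert 5: shifted 2 elements -> [-5, 2, 5, 16, 30]


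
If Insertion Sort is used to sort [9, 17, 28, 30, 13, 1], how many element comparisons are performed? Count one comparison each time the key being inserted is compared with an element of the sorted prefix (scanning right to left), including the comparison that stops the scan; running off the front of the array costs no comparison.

Insert 17: 9 <= 17 (stop) = 1 comparison(s) -> [9, 17, 28, 30, 13, 1]
Insert 28: 17 <= 28 (stop) = 1 comparison(s) -> [9, 17, 28, 30, 13, 1]
Insert 30: 28 <= 30 (stop) = 1 comparison(s) -> [9, 17, 28, 30, 13, 1]
Insert 13: 30 > 13 (shift), 28 > 13 (shift), 17 > 13 (shift), 9 <= 13 (stop) = 4 comparison(s) -> [9, 13, 17, 28, 30, 1]
Insert 1: 30 > 1 (shift), 28 > 1 (shift), 17 > 1 (shift), 13 > 1 (shift), 9 > 1 (shift), reached front = 5 comparison(s) -> [1, 9, 13, 17, 28, 30]
Total comparisons: 1 + 1 + 1 + 4 + 5 = 12


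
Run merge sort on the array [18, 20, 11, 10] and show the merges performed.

Divide and conquer:
  Merge [18] + [20] -> [18, 20]
  Merge [11] + [10] -> [10, 11]
  Merge [18, 20] + [10, 11] -> [10, 11, 18, 20]


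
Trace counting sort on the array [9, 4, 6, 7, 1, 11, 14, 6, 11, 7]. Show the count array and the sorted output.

Count array: [0, 1, 0, 0, 1, 0, 2, 2, 0, 1, 0, 2, 0, 0, 1]
(count[i] = number of elements equal to i)
Cumulative count: [0, 1, 1, 1, 2, 2, 4, 6, 6, 7, 7, 9, 9, 9, 10]
Sorted: [1, 4, 6, 6, 7, 7, 9, 11, 11, 14]


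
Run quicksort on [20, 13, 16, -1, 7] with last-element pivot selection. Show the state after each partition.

Partition 1: pivot=7 at index 1 -> [-1, 7, 16, 20, 13]
Partition 2: pivot=13 at index 2 -> [-1, 7, 13, 20, 16]
Partition 3: pivot=16 at index 3 -> [-1, 7, 13, 16, 20]


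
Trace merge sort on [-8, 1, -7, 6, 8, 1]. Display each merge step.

Divide and conquer:
  Merge [1] + [-7] -> [-7, 1]
  Merge [-8] + [-7, 1] -> [-8, -7, 1]
  Merge [8] + [1] -> [1, 8]
  Merge [6] + [1, 8] -> [1, 6, 8]
  Merge [-8, -7, 1] + [1, 6, 8] -> [-8, -7, 1, 1, 6, 8]


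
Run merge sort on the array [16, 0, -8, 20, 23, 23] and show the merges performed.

Divide and conquer:
  Merge [0] + [-8] -> [-8, 0]
  Merge [16] + [-8, 0] -> [-8, 0, 16]
  Merge [23] + [23] -> [23, 23]
  Merge [20] + [23, 23] -> [20, 23, 23]
  Merge [-8, 0, 16] + [20, 23, 23] -> [-8, 0, 16, 20, 23, 23]


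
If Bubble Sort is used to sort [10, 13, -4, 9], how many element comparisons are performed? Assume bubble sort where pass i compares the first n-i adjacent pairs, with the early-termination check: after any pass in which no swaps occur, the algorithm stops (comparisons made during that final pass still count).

Pass 1: compare adjacent pairs (0,1)..(2,3) = 3 comparison(s), 2 swap(s) -> [10, -4, 9, 13]
Pass 2: compare adjacent pairs (0,1)..(1,2) = 2 comparison(s), 2 swap(s) -> [-4, 9, 10, 13]
Pass 3: compare adjacent pairs (0,1)..(0,1) = 1 comparison(s), 0 swap(s) -> [-4, 9, 10, 13]
No swaps in this pass, so bubble sort stops here.
Total comparisons: 3 + 2 + 1 = 6


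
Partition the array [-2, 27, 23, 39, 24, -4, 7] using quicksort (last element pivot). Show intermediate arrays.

Partition 1: pivot=7 at index 2 -> [-2, -4, 7, 39, 24, 27, 23]
Partition 2: pivot=-4 at index 0 -> [-4, -2, 7, 39, 24, 27, 23]
Partition 3: pivot=23 at index 3 -> [-4, -2, 7, 23, 24, 27, 39]
Partition 4: pivot=39 at index 6 -> [-4, -2, 7, 23, 24, 27, 39]
Partition 5: pivot=27 at index 5 -> [-4, -2, 7, 23, 24, 27, 39]


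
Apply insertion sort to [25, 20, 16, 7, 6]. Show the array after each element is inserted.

First element 25 is already 'sorted'
Insert 20: shifted 1 elements -> [20, 25, 16, 7, 6]
Insert 16: shifted 2 elements -> [16, 20, 25, 7, 6]
Insert 7: shifted 3 elements -> [7, 16, 20, 25, 6]
Insert 6: shifted 4 elements -> [6, 7, 16, 20, 25]


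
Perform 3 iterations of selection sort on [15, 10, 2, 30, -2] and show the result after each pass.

Pass 1: Select minimum -2 at index 4, swap -> [-2, 10, 2, 30, 15]
Pass 2: Select minimum 2 at index 2, swap -> [-2, 2, 10, 30, 15]
Pass 3: Select minimum 10 at index 2, swap -> [-2, 2, 10, 30, 15]


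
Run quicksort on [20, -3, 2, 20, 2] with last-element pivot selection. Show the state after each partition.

Partition 1: pivot=2 at index 2 -> [-3, 2, 2, 20, 20]
Partition 2: pivot=2 at index 1 -> [-3, 2, 2, 20, 20]
Partition 3: pivot=20 at index 4 -> [-3, 2, 2, 20, 20]


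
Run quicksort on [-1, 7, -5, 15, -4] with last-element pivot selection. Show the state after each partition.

Partition 1: pivot=-4 at index 1 -> [-5, -4, -1, 15, 7]
Partition 2: pivot=7 at index 3 -> [-5, -4, -1, 7, 15]


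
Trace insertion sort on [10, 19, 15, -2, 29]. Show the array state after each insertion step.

First element 10 is already 'sorted'
Insert 19: shifted 0 elements -> [10, 19, 15, -2, 29]
Insert 15: shifted 1 elements -> [10, 15, 19, -2, 29]
Insert -2: shifted 3 elements -> [-2, 10, 15, 19, 29]
Insert 29: shifted 0 elements -> [-2, 10, 15, 19, 29]


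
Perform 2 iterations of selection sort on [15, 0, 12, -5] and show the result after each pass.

Pass 1: Select minimum -5 at index 3, swap -> [-5, 0, 12, 15]
Pass 2: Select minimum 0 at index 1, swap -> [-5, 0, 12, 15]


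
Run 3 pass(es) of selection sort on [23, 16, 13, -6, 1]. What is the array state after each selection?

Pass 1: Select minimum -6 at index 3, swap -> [-6, 16, 13, 23, 1]
Pass 2: Select minimum 1 at index 4, swap -> [-6, 1, 13, 23, 16]
Pass 3: Select minimum 13 at index 2, swap -> [-6, 1, 13, 23, 16]


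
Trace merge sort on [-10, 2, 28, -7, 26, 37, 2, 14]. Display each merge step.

Divide and conquer:
  Merge [-10] + [2] -> [-10, 2]
  Merge [28] + [-7] -> [-7, 28]
  Merge [-10, 2] + [-7, 28] -> [-10, -7, 2, 28]
  Merge [26] + [37] -> [26, 37]
  Merge [2] + [14] -> [2, 14]
  Merge [26, 37] + [2, 14] -> [2, 14, 26, 37]
  Merge [-10, -7, 2, 28] + [2, 14, 26, 37] -> [-10, -7, 2, 2, 14, 26, 28, 37]


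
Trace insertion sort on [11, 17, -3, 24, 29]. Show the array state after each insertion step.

First element 11 is already 'sorted'
Insert 17: shifted 0 elements -> [11, 17, -3, 24, 29]
Insert -3: shifted 2 elements -> [-3, 11, 17, 24, 29]
Insert 24: shifted 0 elements -> [-3, 11, 17, 24, 29]
Insert 29: shifted 0 elements -> [-3, 11, 17, 24, 29]


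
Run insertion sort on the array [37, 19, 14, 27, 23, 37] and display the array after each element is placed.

First element 37 is already 'sorted'
Insert 19: shifted 1 elements -> [19, 37, 14, 27, 23, 37]
Insert 14: shifted 2 elements -> [14, 19, 37, 27, 23, 37]
Insert 27: shifted 1 elements -> [14, 19, 27, 37, 23, 37]
Insert 23: shifted 2 elements -> [14, 19, 23, 27, 37, 37]
Insert 37: shifted 0 elements -> [14, 19, 23, 27, 37, 37]


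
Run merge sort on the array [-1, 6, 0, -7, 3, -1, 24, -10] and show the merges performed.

Divide and conquer:
  Merge [-1] + [6] -> [-1, 6]
  Merge [0] + [-7] -> [-7, 0]
  Merge [-1, 6] + [-7, 0] -> [-7, -1, 0, 6]
  Merge [3] + [-1] -> [-1, 3]
  Merge [24] + [-10] -> [-10, 24]
  Merge [-1, 3] + [-10, 24] -> [-10, -1, 3, 24]
  Merge [-7, -1, 0, 6] + [-10, -1, 3, 24] -> [-10, -7, -1, -1, 0, 3, 6, 24]


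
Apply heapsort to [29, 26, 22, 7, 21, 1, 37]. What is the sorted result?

Build heap: [37, 26, 29, 7, 21, 1, 22]
Extract 37: [29, 26, 22, 7, 21, 1, 37]
Extract 29: [26, 21, 22, 7, 1, 29, 37]
Extract 26: [22, 21, 1, 7, 26, 29, 37]
Extract 22: [21, 7, 1, 22, 26, 29, 37]
Extract 21: [7, 1, 21, 22, 26, 29, 37]
Extract 7: [1, 7, 21, 22, 26, 29, 37]


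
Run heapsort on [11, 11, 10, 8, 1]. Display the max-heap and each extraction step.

Build heap: [11, 11, 10, 8, 1]
Extract 11: [11, 8, 10, 1, 11]
Extract 11: [10, 8, 1, 11, 11]
Extract 10: [8, 1, 10, 11, 11]
Extract 8: [1, 8, 10, 11, 11]


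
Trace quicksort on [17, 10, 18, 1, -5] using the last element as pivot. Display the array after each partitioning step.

Partition 1: pivot=-5 at index 0 -> [-5, 10, 18, 1, 17]
Partition 2: pivot=17 at index 3 -> [-5, 10, 1, 17, 18]
Partition 3: pivot=1 at index 1 -> [-5, 1, 10, 17, 18]


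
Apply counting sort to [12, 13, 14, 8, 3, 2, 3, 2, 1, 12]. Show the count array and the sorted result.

Count array: [0, 1, 2, 2, 0, 0, 0, 0, 1, 0, 0, 0, 2, 1, 1]
(count[i] = number of elements equal to i)
Cumulative count: [0, 1, 3, 5, 5, 5, 5, 5, 6, 6, 6, 6, 8, 9, 10]
Sorted: [1, 2, 2, 3, 3, 8, 12, 12, 13, 14]


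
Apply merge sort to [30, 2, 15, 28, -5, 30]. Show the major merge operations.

Divide and conquer:
  Merge [2] + [15] -> [2, 15]
  Merge [30] + [2, 15] -> [2, 15, 30]
  Merge [-5] + [30] -> [-5, 30]
  Merge [28] + [-5, 30] -> [-5, 28, 30]
  Merge [2, 15, 30] + [-5, 28, 30] -> [-5, 2, 15, 28, 30, 30]


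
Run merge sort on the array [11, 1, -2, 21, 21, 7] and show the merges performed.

Divide and conquer:
  Merge [1] + [-2] -> [-2, 1]
  Merge [11] + [-2, 1] -> [-2, 1, 11]
  Merge [21] + [7] -> [7, 21]
  Merge [21] + [7, 21] -> [7, 21, 21]
  Merge [-2, 1, 11] + [7, 21, 21] -> [-2, 1, 7, 11, 21, 21]


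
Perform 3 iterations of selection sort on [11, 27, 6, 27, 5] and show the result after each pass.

Pass 1: Select minimum 5 at index 4, swap -> [5, 27, 6, 27, 11]
Pass 2: Select minimum 6 at index 2, swap -> [5, 6, 27, 27, 11]
Pass 3: Select minimum 11 at index 4, swap -> [5, 6, 11, 27, 27]


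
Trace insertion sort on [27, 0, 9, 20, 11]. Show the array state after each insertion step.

First element 27 is already 'sorted'
Insert 0: shifted 1 elements -> [0, 27, 9, 20, 11]
Insert 9: shifted 1 elements -> [0, 9, 27, 20, 11]
Insert 20: shifted 1 elements -> [0, 9, 20, 27, 11]
Insert 11: shifted 2 elements -> [0, 9, 11, 20, 27]


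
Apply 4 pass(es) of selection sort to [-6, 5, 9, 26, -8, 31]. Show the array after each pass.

Pass 1: Select minimum -8 at index 4, swap -> [-8, 5, 9, 26, -6, 31]
Pass 2: Select minimum -6 at index 4, swap -> [-8, -6, 9, 26, 5, 31]
Pass 3: Select minimum 5 at index 4, swap -> [-8, -6, 5, 26, 9, 31]
Pass 4: Select minimum 9 at index 4, swap -> [-8, -6, 5, 9, 26, 31]


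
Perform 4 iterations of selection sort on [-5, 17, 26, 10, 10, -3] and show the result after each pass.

Pass 1: Select minimum -5 at index 0, swap -> [-5, 17, 26, 10, 10, -3]
Pass 2: Select minimum -3 at index 5, swap -> [-5, -3, 26, 10, 10, 17]
Pass 3: Select minimum 10 at index 3, swap -> [-5, -3, 10, 26, 10, 17]
Pass 4: Select minimum 10 at index 4, swap -> [-5, -3, 10, 10, 26, 17]


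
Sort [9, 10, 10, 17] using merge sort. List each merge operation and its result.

Divide and conquer:
  Merge [9] + [10] -> [9, 10]
  Merge [10] + [17] -> [10, 17]
  Merge [9, 10] + [10, 17] -> [9, 10, 10, 17]


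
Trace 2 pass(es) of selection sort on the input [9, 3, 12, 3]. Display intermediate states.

Pass 1: Select minimum 3 at index 1, swap -> [3, 9, 12, 3]
Pass 2: Select minimum 3 at index 3, swap -> [3, 3, 12, 9]


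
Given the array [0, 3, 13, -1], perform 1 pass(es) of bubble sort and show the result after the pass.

After pass 1: [0, 3, -1, 13] (1 swaps)
Total swaps: 1


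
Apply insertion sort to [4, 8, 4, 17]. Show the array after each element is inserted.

First element 4 is already 'sorted'
Insert 8: shifted 0 elements -> [4, 8, 4, 17]
Insert 4: shifted 1 elements -> [4, 4, 8, 17]
Insert 17: shifted 0 elements -> [4, 4, 8, 17]


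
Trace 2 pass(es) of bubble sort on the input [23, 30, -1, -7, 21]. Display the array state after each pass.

After pass 1: [23, -1, -7, 21, 30] (3 swaps)
After pass 2: [-1, -7, 21, 23, 30] (3 swaps)
Total swaps: 6


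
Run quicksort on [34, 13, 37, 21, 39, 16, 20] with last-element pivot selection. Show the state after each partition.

Partition 1: pivot=20 at index 2 -> [13, 16, 20, 21, 39, 34, 37]
Partition 2: pivot=16 at index 1 -> [13, 16, 20, 21, 39, 34, 37]
Partition 3: pivot=37 at index 5 -> [13, 16, 20, 21, 34, 37, 39]
Partition 4: pivot=34 at index 4 -> [13, 16, 20, 21, 34, 37, 39]


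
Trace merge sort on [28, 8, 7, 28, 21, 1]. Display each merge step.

Divide and conquer:
  Merge [8] + [7] -> [7, 8]
  Merge [28] + [7, 8] -> [7, 8, 28]
  Merge [21] + [1] -> [1, 21]
  Merge [28] + [1, 21] -> [1, 21, 28]
  Merge [7, 8, 28] + [1, 21, 28] -> [1, 7, 8, 21, 28, 28]


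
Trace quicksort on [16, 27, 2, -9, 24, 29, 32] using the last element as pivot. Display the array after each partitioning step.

Partition 1: pivot=32 at index 6 -> [16, 27, 2, -9, 24, 29, 32]
Partition 2: pivot=29 at index 5 -> [16, 27, 2, -9, 24, 29, 32]
Partition 3: pivot=24 at index 3 -> [16, 2, -9, 24, 27, 29, 32]
Partition 4: pivot=-9 at index 0 -> [-9, 2, 16, 24, 27, 29, 32]
Partition 5: pivot=16 at index 2 -> [-9, 2, 16, 24, 27, 29, 32]


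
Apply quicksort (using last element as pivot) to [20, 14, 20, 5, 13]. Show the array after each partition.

Partition 1: pivot=13 at index 1 -> [5, 13, 20, 20, 14]
Partition 2: pivot=14 at index 2 -> [5, 13, 14, 20, 20]
Partition 3: pivot=20 at index 4 -> [5, 13, 14, 20, 20]


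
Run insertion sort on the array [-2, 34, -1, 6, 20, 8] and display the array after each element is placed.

First element -2 is already 'sorted'
Insert 34: shifted 0 elements -> [-2, 34, -1, 6, 20, 8]
Insert -1: shifted 1 elements -> [-2, -1, 34, 6, 20, 8]
Insert 6: shifted 1 elements -> [-2, -1, 6, 34, 20, 8]
Insert 20: shifted 1 elements -> [-2, -1, 6, 20, 34, 8]
Insert 8: shifted 2 elements -> [-2, -1, 6, 8, 20, 34]


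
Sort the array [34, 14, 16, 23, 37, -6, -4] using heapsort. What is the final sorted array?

Build heap: [37, 34, 16, 23, 14, -6, -4]
Extract 37: [34, 23, 16, -4, 14, -6, 37]
Extract 34: [23, 14, 16, -4, -6, 34, 37]
Extract 23: [16, 14, -6, -4, 23, 34, 37]
Extract 16: [14, -4, -6, 16, 23, 34, 37]
Extract 14: [-4, -6, 14, 16, 23, 34, 37]
Extract -4: [-6, -4, 14, 16, 23, 34, 37]


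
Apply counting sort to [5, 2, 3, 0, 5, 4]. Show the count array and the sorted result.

Count array: [1, 0, 1, 1, 1, 2]
(count[i] = number of elements equal to i)
Cumulative count: [1, 1, 2, 3, 4, 6]
Sorted: [0, 2, 3, 4, 5, 5]


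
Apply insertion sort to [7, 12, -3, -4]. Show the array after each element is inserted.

First element 7 is already 'sorted'
Insert 12: shifted 0 elements -> [7, 12, -3, -4]
Insert -3: shifted 2 elements -> [-3, 7, 12, -4]
Insert -4: shifted 3 elements -> [-4, -3, 7, 12]


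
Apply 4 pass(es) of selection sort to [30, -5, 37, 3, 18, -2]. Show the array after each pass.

Pass 1: Select minimum -5 at index 1, swap -> [-5, 30, 37, 3, 18, -2]
Pass 2: Select minimum -2 at index 5, swap -> [-5, -2, 37, 3, 18, 30]
Pass 3: Select minimum 3 at index 3, swap -> [-5, -2, 3, 37, 18, 30]
Pass 4: Select minimum 18 at index 4, swap -> [-5, -2, 3, 18, 37, 30]


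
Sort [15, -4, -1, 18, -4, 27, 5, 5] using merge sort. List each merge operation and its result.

Divide and conquer:
  Merge [15] + [-4] -> [-4, 15]
  Merge [-1] + [18] -> [-1, 18]
  Merge [-4, 15] + [-1, 18] -> [-4, -1, 15, 18]
  Merge [-4] + [27] -> [-4, 27]
  Merge [5] + [5] -> [5, 5]
  Merge [-4, 27] + [5, 5] -> [-4, 5, 5, 27]
  Merge [-4, -1, 15, 18] + [-4, 5, 5, 27] -> [-4, -4, -1, 5, 5, 15, 18, 27]


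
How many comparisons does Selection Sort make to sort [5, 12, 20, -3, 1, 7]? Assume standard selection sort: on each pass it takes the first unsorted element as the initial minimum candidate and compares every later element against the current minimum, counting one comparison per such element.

Pass 1: scan indices 1..5 for the minimum = 5 comparison(s); min is -3, place at index 0 -> [-3, 12, 20, 5, 1, 7]
Pass 2: scan indices 2..5 for the minimum = 4 comparison(s); min is 1, place at index 1 -> [-3, 1, 20, 5, 12, 7]
Pass 3: scan indices 3..5 for the minimum = 3 comparison(s); min is 5, place at index 2 -> [-3, 1, 5, 20, 12, 7]
Pass 4: scan indices 4..5 for the minimum = 2 comparison(s); min is 7, place at index 3 -> [-3, 1, 5, 7, 12, 20]
Pass 5: scan indices 5..5 for the minimum = 1 comparison(s); min is 12, place at index 4 -> [-3, 1, 5, 7, 12, 20]
Selection sort always scans the whole unsorted suffix, so the count is (n-1) + (n-2) + ... + 1 = n(n-1)/2 = 6*5/2 = 15 regardless of the input order.
Total comparisons: 5 + 4 + 3 + 2 + 1 = 15


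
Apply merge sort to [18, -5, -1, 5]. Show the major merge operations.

Divide and conquer:
  Merge [18] + [-5] -> [-5, 18]
  Merge [-1] + [5] -> [-1, 5]
  Merge [-5, 18] + [-1, 5] -> [-5, -1, 5, 18]


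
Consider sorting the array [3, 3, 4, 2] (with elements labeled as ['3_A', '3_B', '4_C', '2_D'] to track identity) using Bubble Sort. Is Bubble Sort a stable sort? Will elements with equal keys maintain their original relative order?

Trace Bubble Sort on the labeled array (the key is the number; the letter only tracks identity):
  After pass 1: [3_A, 3_B, 2_D, 4_C]
  After pass 2: [3_A, 2_D, 3_B, 4_C]
  After pass 3: [2_D, 3_A, 3_B, 4_C]
Final order: [2_D, 3_A, 3_B, 4_C]
Equal keys:
  value 3: originally 3_A, 3_B; after sorting 3_A, 3_B -> order preserved
All equal keys kept their original relative order. Bubble Sort is stable: it only swaps adjacent elements when the left one is strictly greater, so equal keys never move past each other.
Answer: Stable


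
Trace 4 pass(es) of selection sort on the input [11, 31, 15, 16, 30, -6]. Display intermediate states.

Pass 1: Select minimum -6 at index 5, swap -> [-6, 31, 15, 16, 30, 11]
Pass 2: Select minimum 11 at index 5, swap -> [-6, 11, 15, 16, 30, 31]
Pass 3: Select minimum 15 at index 2, swap -> [-6, 11, 15, 16, 30, 31]
Pass 4: Select minimum 16 at index 3, swap -> [-6, 11, 15, 16, 30, 31]


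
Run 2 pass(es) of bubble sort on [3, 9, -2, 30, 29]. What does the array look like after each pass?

After pass 1: [3, -2, 9, 29, 30] (2 swaps)
After pass 2: [-2, 3, 9, 29, 30] (1 swaps)
Total swaps: 3


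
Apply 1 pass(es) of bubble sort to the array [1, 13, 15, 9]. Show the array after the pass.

After pass 1: [1, 13, 9, 15] (1 swaps)
Total swaps: 1


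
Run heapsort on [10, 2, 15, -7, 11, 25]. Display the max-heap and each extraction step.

Build heap: [25, 11, 15, -7, 2, 10]
Extract 25: [15, 11, 10, -7, 2, 25]
Extract 15: [11, 2, 10, -7, 15, 25]
Extract 11: [10, 2, -7, 11, 15, 25]
Extract 10: [2, -7, 10, 11, 15, 25]
Extract 2: [-7, 2, 10, 11, 15, 25]


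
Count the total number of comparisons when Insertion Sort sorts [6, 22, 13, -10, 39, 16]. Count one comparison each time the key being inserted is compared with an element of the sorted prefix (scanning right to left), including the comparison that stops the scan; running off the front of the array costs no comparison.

Insert 22: 6 <= 22 (stop) = 1 comparison(s) -> [6, 22, 13, -10, 39, 16]
Insert 13: 22 > 13 (shift), 6 <= 13 (stop) = 2 comparison(s) -> [6, 13, 22, -10, 39, 16]
Insert -10: 22 > -10 (shift), 13 > -10 (shift), 6 > -10 (shift), reached front = 3 comparison(s) -> [-10, 6, 13, 22, 39, 16]
Insert 39: 22 <= 39 (stop) = 1 comparison(s) -> [-10, 6, 13, 22, 39, 16]
Insert 16: 39 > 16 (shift), 22 > 16 (shift), 13 <= 16 (stop) = 3 comparison(s) -> [-10, 6, 13, 16, 22, 39]
Total comparisons: 1 + 2 + 3 + 1 + 3 = 10


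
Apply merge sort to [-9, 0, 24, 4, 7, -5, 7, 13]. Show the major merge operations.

Divide and conquer:
  Merge [-9] + [0] -> [-9, 0]
  Merge [24] + [4] -> [4, 24]
  Merge [-9, 0] + [4, 24] -> [-9, 0, 4, 24]
  Merge [7] + [-5] -> [-5, 7]
  Merge [7] + [13] -> [7, 13]
  Merge [-5, 7] + [7, 13] -> [-5, 7, 7, 13]
  Merge [-9, 0, 4, 24] + [-5, 7, 7, 13] -> [-9, -5, 0, 4, 7, 7, 13, 24]


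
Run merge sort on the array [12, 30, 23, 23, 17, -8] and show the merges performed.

Divide and conquer:
  Merge [30] + [23] -> [23, 30]
  Merge [12] + [23, 30] -> [12, 23, 30]
  Merge [17] + [-8] -> [-8, 17]
  Merge [23] + [-8, 17] -> [-8, 17, 23]
  Merge [12, 23, 30] + [-8, 17, 23] -> [-8, 12, 17, 23, 23, 30]


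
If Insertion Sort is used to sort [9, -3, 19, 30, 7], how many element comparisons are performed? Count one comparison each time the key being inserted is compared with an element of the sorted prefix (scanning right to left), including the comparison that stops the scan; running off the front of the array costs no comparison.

Insert -3: 9 > -3 (shift), reached front = 1 comparison(s) -> [-3, 9, 19, 30, 7]
Insert 19: 9 <= 19 (stop) = 1 comparison(s) -> [-3, 9, 19, 30, 7]
Insert 30: 19 <= 30 (stop) = 1 comparison(s) -> [-3, 9, 19, 30, 7]
Insert 7: 30 > 7 (shift), 19 > 7 (shift), 9 > 7 (shift), -3 <= 7 (stop) = 4 comparison(s) -> [-3, 7, 9, 19, 30]
Total comparisons: 1 + 1 + 1 + 4 = 7


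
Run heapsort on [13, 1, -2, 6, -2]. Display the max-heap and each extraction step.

Build heap: [13, 6, -2, 1, -2]
Extract 13: [6, 1, -2, -2, 13]
Extract 6: [1, -2, -2, 6, 13]
Extract 1: [-2, -2, 1, 6, 13]
Extract -2: [-2, -2, 1, 6, 13]


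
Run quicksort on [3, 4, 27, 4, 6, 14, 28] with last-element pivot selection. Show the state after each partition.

Partition 1: pivot=28 at index 6 -> [3, 4, 27, 4, 6, 14, 28]
Partition 2: pivot=14 at index 4 -> [3, 4, 4, 6, 14, 27, 28]
Partition 3: pivot=6 at index 3 -> [3, 4, 4, 6, 14, 27, 28]
Partition 4: pivot=4 at index 2 -> [3, 4, 4, 6, 14, 27, 28]
Partition 5: pivot=4 at index 1 -> [3, 4, 4, 6, 14, 27, 28]


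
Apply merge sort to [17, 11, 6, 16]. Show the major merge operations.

Divide and conquer:
  Merge [17] + [11] -> [11, 17]
  Merge [6] + [16] -> [6, 16]
  Merge [11, 17] + [6, 16] -> [6, 11, 16, 17]


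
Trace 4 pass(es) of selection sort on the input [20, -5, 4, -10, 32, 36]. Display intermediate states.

Pass 1: Select minimum -10 at index 3, swap -> [-10, -5, 4, 20, 32, 36]
Pass 2: Select minimum -5 at index 1, swap -> [-10, -5, 4, 20, 32, 36]
Pass 3: Select minimum 4 at index 2, swap -> [-10, -5, 4, 20, 32, 36]
Pass 4: Select minimum 20 at index 3, swap -> [-10, -5, 4, 20, 32, 36]


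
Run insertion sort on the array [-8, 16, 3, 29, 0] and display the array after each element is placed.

First element -8 is already 'sorted'
Insert 16: shifted 0 elements -> [-8, 16, 3, 29, 0]
Insert 3: shifted 1 elements -> [-8, 3, 16, 29, 0]
Insert 29: shifted 0 elements -> [-8, 3, 16, 29, 0]
Insert 0: shifted 3 elements -> [-8, 0, 3, 16, 29]


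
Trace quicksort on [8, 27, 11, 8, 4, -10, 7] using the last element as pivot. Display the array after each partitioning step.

Partition 1: pivot=7 at index 2 -> [4, -10, 7, 8, 8, 27, 11]
Partition 2: pivot=-10 at index 0 -> [-10, 4, 7, 8, 8, 27, 11]
Partition 3: pivot=11 at index 5 -> [-10, 4, 7, 8, 8, 11, 27]
Partition 4: pivot=8 at index 4 -> [-10, 4, 7, 8, 8, 11, 27]


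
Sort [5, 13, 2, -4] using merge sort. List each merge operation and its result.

Divide and conquer:
  Merge [5] + [13] -> [5, 13]
  Merge [2] + [-4] -> [-4, 2]
  Merge [5, 13] + [-4, 2] -> [-4, 2, 5, 13]


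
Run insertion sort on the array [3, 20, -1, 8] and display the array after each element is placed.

First element 3 is already 'sorted'
Insert 20: shifted 0 elements -> [3, 20, -1, 8]
Insert -1: shifted 2 elements -> [-1, 3, 20, 8]
Insert 8: shifted 1 elements -> [-1, 3, 8, 20]


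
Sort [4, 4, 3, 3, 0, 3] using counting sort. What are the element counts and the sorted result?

Count array: [1, 0, 0, 3, 2]
(count[i] = number of elements equal to i)
Cumulative count: [1, 1, 1, 4, 6]
Sorted: [0, 3, 3, 3, 4, 4]


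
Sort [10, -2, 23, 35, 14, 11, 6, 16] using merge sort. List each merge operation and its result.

Divide and conquer:
  Merge [10] + [-2] -> [-2, 10]
  Merge [23] + [35] -> [23, 35]
  Merge [-2, 10] + [23, 35] -> [-2, 10, 23, 35]
  Merge [14] + [11] -> [11, 14]
  Merge [6] + [16] -> [6, 16]
  Merge [11, 14] + [6, 16] -> [6, 11, 14, 16]
  Merge [-2, 10, 23, 35] + [6, 11, 14, 16] -> [-2, 6, 10, 11, 14, 16, 23, 35]


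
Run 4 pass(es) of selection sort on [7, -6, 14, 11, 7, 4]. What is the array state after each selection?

Pass 1: Select minimum -6 at index 1, swap -> [-6, 7, 14, 11, 7, 4]
Pass 2: Select minimum 4 at index 5, swap -> [-6, 4, 14, 11, 7, 7]
Pass 3: Select minimum 7 at index 4, swap -> [-6, 4, 7, 11, 14, 7]
Pass 4: Select minimum 7 at index 5, swap -> [-6, 4, 7, 7, 14, 11]


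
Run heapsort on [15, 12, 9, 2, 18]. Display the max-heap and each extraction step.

Build heap: [18, 15, 9, 2, 12]
Extract 18: [15, 12, 9, 2, 18]
Extract 15: [12, 2, 9, 15, 18]
Extract 12: [9, 2, 12, 15, 18]
Extract 9: [2, 9, 12, 15, 18]


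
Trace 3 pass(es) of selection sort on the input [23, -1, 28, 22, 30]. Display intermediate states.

Pass 1: Select minimum -1 at index 1, swap -> [-1, 23, 28, 22, 30]
Pass 2: Select minimum 22 at index 3, swap -> [-1, 22, 28, 23, 30]
Pass 3: Select minimum 23 at index 3, swap -> [-1, 22, 23, 28, 30]


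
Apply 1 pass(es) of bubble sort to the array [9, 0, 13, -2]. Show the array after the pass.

After pass 1: [0, 9, -2, 13] (2 swaps)
Total swaps: 2


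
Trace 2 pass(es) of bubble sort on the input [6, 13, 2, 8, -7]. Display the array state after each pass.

After pass 1: [6, 2, 8, -7, 13] (3 swaps)
After pass 2: [2, 6, -7, 8, 13] (2 swaps)
Total swaps: 5


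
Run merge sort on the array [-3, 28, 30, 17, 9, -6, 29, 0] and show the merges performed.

Divide and conquer:
  Merge [-3] + [28] -> [-3, 28]
  Merge [30] + [17] -> [17, 30]
  Merge [-3, 28] + [17, 30] -> [-3, 17, 28, 30]
  Merge [9] + [-6] -> [-6, 9]
  Merge [29] + [0] -> [0, 29]
  Merge [-6, 9] + [0, 29] -> [-6, 0, 9, 29]
  Merge [-3, 17, 28, 30] + [-6, 0, 9, 29] -> [-6, -3, 0, 9, 17, 28, 29, 30]


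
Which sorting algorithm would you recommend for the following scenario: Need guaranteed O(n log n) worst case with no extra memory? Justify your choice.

Best choice: Heapsort
Reason: Heapsort is O(n log n) worst case and sorts in-place; quicksort can degrade to O(n^2)


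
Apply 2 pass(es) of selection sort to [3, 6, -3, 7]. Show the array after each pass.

Pass 1: Select minimum -3 at index 2, swap -> [-3, 6, 3, 7]
Pass 2: Select minimum 3 at index 2, swap -> [-3, 3, 6, 7]


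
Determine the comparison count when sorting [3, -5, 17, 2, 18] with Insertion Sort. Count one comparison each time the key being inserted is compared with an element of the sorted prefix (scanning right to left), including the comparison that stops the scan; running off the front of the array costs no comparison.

Insert -5: 3 > -5 (shift), reached front = 1 comparison(s) -> [-5, 3, 17, 2, 18]
Insert 17: 3 <= 17 (stop) = 1 comparison(s) -> [-5, 3, 17, 2, 18]
Insert 2: 17 > 2 (shift), 3 > 2 (shift), -5 <= 2 (stop) = 3 comparison(s) -> [-5, 2, 3, 17, 18]
Insert 18: 17 <= 18 (stop) = 1 comparison(s) -> [-5, 2, 3, 17, 18]
Total comparisons: 1 + 1 + 3 + 1 = 6


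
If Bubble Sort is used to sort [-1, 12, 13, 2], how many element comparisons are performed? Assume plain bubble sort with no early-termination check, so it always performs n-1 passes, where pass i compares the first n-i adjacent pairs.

Pass 1: compare adjacent pairs (0,1)..(2,3) = 3 comparison(s), 1 swap(s) -> [-1, 12, 2, 13]
Pass 2: compare adjacent pairs (0,1)..(1,2) = 2 comparison(s), 1 swap(s) -> [-1, 2, 12, 13]
Pass 3: compare adjacent pairs (0,1)..(0,1) = 1 comparison(s), 0 swap(s) -> [-1, 2, 12, 13]
Total comparisons: 3 + 2 + 1 = 6


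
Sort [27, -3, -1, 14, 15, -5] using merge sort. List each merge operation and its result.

Divide and conquer:
  Merge [-3] + [-1] -> [-3, -1]
  Merge [27] + [-3, -1] -> [-3, -1, 27]
  Merge [15] + [-5] -> [-5, 15]
  Merge [14] + [-5, 15] -> [-5, 14, 15]
  Merge [-3, -1, 27] + [-5, 14, 15] -> [-5, -3, -1, 14, 15, 27]


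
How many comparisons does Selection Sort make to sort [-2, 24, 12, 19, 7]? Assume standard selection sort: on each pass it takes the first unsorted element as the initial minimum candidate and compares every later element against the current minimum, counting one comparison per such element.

Pass 1: scan indices 1..4 for the minimum = 4 comparison(s); min is -2, place at index 0 -> [-2, 24, 12, 19, 7]
Pass 2: scan indices 2..4 for the minimum = 3 comparison(s); min is 7, place at index 1 -> [-2, 7, 12, 19, 24]
Pass 3: scan indices 3..4 for the minimum = 2 comparison(s); min is 12, place at index 2 -> [-2, 7, 12, 19, 24]
Pass 4: scan indices 4..4 for the minimum = 1 comparison(s); min is 19, place at index 3 -> [-2, 7, 12, 19, 24]
Selection sort always scans the whole unsorted suffix, so the count is (n-1) + (n-2) + ... + 1 = n(n-1)/2 = 5*4/2 = 10 regardless of the input order.
Total comparisons: 4 + 3 + 2 + 1 = 10


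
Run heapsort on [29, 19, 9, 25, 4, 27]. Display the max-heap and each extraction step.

Build heap: [29, 25, 27, 19, 4, 9]
Extract 29: [27, 25, 9, 19, 4, 29]
Extract 27: [25, 19, 9, 4, 27, 29]
Extract 25: [19, 4, 9, 25, 27, 29]
Extract 19: [9, 4, 19, 25, 27, 29]
Extract 9: [4, 9, 19, 25, 27, 29]


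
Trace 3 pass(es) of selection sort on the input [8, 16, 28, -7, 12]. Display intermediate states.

Pass 1: Select minimum -7 at index 3, swap -> [-7, 16, 28, 8, 12]
Pass 2: Select minimum 8 at index 3, swap -> [-7, 8, 28, 16, 12]
Pass 3: Select minimum 12 at index 4, swap -> [-7, 8, 12, 16, 28]


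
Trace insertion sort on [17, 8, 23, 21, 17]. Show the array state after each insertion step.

First element 17 is already 'sorted'
Insert 8: shifted 1 elements -> [8, 17, 23, 21, 17]
Insert 23: shifted 0 elements -> [8, 17, 23, 21, 17]
Insert 21: shifted 1 elements -> [8, 17, 21, 23, 17]
Insert 17: shifted 2 elements -> [8, 17, 17, 21, 23]
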